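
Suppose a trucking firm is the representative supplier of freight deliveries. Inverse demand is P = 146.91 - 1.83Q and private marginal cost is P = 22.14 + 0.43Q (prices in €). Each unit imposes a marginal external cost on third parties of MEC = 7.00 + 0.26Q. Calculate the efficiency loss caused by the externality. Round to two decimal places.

Market equilibrium (private): 22.14 + 0.43Q = 146.91 - 1.83Q → Q_m = 55.2080.
Social marginal cost = private MC + MEC = 29.14 + 0.69Q.
Set SMC = demand: 29.14 + 0.69Q = 146.91 - 1.83Q → Q* = 46.7341.
Height of the DWL triangle at Q_m is SMC(Q_m) − demand(Q_m) = MEC(Q_m) = 21.3541.
DWL = ½ × 8.4739 × 21.3541 = 90.4763.

DWL = €90.48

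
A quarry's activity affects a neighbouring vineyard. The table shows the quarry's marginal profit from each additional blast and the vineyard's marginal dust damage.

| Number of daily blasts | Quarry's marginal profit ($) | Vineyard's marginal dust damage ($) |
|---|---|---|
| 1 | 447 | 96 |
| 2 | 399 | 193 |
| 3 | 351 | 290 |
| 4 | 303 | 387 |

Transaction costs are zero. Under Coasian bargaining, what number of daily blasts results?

Bargaining reaches the level where marginal profit last exceeds marginal dust damage.
That holds through level 3 (351 ≥ 290) but not at 4 (303 < 387).

3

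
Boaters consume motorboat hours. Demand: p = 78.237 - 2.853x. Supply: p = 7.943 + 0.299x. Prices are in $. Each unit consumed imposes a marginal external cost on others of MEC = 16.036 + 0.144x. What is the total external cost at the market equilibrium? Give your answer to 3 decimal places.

$393.435

Market equilibrium (private): 7.943 + 0.299x = 78.237 - 2.853x → x_m = 22.3014.
Total external cost = ∫₀^{x_m} (16.036 + 0.144x) dx = 16.036×22.3014 + ½×0.144×22.3014² = 393.4346.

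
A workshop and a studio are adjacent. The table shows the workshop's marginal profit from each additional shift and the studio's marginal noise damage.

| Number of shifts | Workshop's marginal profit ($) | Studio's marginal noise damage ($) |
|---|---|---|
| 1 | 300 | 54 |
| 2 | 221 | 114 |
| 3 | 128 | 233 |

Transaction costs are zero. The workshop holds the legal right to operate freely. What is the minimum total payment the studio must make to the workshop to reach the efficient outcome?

Left alone the workshop would choose level 3 (marginal profit stays positive).
Efficient level: k* = 2 (marginal profit ≥ marginal noise damage through 2).
The studio must at least cover the workshop's forgone profit from cutting 3→2: 128 = 128.

$128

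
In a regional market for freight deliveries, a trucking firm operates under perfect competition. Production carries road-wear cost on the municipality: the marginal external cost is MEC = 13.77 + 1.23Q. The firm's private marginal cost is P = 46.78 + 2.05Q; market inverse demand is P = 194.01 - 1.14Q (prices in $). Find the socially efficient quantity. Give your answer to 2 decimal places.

Social marginal cost = private MC + MEC = 60.55 + 3.28Q.
Set SMC = demand: 60.55 + 3.28Q = 194.01 - 1.14Q → Q* = 30.1946.

Q* = 30.19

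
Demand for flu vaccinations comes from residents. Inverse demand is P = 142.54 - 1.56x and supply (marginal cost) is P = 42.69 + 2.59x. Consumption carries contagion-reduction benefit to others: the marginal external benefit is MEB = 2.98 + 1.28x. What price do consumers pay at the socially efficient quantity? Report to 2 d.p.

Social marginal benefit = demand + MEB = 145.52 - 0.28x.
Set SMB = MC: 145.52 - 0.28x = 42.69 + 2.59x → x* = 35.8293.
Consumer price on the demand curve at x*: 142.54 − 1.56×35.8293 = 86.6463.

P = 86.65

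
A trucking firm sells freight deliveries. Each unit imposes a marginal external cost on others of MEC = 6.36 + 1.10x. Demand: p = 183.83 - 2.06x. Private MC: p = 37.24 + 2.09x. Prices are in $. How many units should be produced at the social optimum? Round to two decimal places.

x* = 26.71

Social marginal cost = private MC + MEC = 43.60 + 3.19x.
Set SMC = demand: 43.60 + 3.19x = 183.83 - 2.06x → x* = 26.7105.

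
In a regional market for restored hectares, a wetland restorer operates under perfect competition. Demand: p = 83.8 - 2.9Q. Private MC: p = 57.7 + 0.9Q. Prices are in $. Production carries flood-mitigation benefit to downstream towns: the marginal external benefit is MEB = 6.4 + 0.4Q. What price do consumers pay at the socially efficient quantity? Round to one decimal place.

Social marginal cost = private MC − MEB = 51.3 + 0.5Q.
Set SMC = demand: 51.3 + 0.5Q = 83.8 - 2.9Q → Q* = 9.5588.
Consumer price on the demand curve at Q*: 83.8 − 2.9×9.5588 = 56.0795.

P = $56.1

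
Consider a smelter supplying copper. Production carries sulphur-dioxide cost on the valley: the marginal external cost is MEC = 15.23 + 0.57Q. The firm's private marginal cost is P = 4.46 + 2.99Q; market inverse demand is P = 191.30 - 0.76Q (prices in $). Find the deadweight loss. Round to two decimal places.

DWL = $220.32

Market equilibrium (private): 4.46 + 2.99Q = 191.30 - 0.76Q → Q_m = 49.8240.
Social marginal cost = private MC + MEC = 19.69 + 3.56Q.
Set SMC = demand: 19.69 + 3.56Q = 191.30 - 0.76Q → Q* = 39.7245.
Between Q* and Q_m the wedge SMC − demand runs linearly from 0 to MEC(Q_m), so the loss is a triangle.
DWL = ½ × 10.0995 × 43.6297 = 220.3191.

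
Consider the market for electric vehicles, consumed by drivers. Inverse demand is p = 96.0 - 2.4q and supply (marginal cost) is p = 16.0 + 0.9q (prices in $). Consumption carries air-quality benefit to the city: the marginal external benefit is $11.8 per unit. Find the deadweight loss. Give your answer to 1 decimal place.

Market equilibrium (private): 16.0 + 0.9q = 96.0 - 2.4q → q_m = 24.2424.
Social marginal benefit = demand + MEB = 107.8 - 2.4q.
Set SMB = MC: 107.8 - 2.4q = 16.0 + 0.9q → q* = 27.8182.
The welfare-loss triangle has base |q_m − q*| and height MEB(q_m) (the vertical gap between SMB and MC is zero at q* and MEB at q_m).
DWL = ½ × 3.5758 × 11.8000 = 21.0972.

DWL = $21.1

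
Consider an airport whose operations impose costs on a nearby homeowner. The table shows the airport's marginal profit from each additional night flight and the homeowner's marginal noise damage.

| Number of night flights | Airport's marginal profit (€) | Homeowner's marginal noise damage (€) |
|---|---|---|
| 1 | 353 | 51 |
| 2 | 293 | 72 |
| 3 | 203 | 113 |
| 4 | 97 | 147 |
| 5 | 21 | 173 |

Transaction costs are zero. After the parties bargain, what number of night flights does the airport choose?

3

Bargaining reaches the level where marginal profit last exceeds marginal noise damage.
That holds through level 3 (203 ≥ 113) but not at 4 (97 < 147).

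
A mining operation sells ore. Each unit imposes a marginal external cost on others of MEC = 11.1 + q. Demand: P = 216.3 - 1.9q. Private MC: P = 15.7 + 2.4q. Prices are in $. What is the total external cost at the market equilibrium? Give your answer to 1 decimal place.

Market equilibrium (private): 15.7 + 2.4q = 216.3 - 1.9q → q_m = 46.6512.
Total external cost = ∫₀^{q_m} (11.1 + 1.0q) dq = 11.1×46.6512 + ½×1.0×46.6512² = 1605.9956.

$1606.0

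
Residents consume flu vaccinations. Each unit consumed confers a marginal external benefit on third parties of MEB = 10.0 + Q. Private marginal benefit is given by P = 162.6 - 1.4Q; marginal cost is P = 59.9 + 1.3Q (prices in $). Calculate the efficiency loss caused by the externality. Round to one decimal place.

Market equilibrium (private): 59.9 + 1.3Q = 162.6 - 1.4Q → Q_m = 38.0370.
Social marginal benefit = demand + MEB = 172.6 - 0.4Q.
Set SMB = MC: 172.6 - 0.4Q = 59.9 + 1.3Q → Q* = 66.2941.
The loss is the area between SMB and MC from Q* to Q_m; with linear curves that's a triangle of height MEB(Q_m).
DWL = ½ × 28.2571 × 48.0370 = 678.6932.

DWL = $678.7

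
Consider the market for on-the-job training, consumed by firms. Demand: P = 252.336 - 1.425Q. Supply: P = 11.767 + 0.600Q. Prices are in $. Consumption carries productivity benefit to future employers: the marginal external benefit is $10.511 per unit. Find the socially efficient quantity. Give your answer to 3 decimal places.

Social marginal benefit = demand + MEB = 262.847 - 1.425Q.
Set SMB = MC: 262.847 - 1.425Q = 11.767 + 0.600Q → Q* = 123.9901.

Q* = 123.990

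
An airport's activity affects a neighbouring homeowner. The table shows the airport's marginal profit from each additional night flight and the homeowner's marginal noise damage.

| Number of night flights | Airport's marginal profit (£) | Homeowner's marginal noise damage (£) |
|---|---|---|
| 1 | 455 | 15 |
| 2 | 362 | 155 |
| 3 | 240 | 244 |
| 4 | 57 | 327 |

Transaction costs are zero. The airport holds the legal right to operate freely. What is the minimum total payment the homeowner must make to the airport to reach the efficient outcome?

£297

Left alone the airport would choose level 4 (marginal profit stays positive).
Efficient level: k* = 2 (marginal profit ≥ marginal noise damage through 2).
The homeowner must at least cover the airport's forgone profit from cutting 4→2: 240 + 57 = 297.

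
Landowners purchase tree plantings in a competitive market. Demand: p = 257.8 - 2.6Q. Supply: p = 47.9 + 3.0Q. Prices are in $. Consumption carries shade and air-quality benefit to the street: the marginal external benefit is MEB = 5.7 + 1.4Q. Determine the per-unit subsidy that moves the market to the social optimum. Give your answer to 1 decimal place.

subsidy = $77.6 per unit

Social marginal benefit = demand + MEB = 263.5 - 1.2Q.
Set SMB = MC: 263.5 - 1.2Q = 47.9 + 3.0Q → Q* = 51.3333.
The Pigouvian subsidy equals MEB at Q*: 5.7 + 1.4×51.3333 = 77.5666.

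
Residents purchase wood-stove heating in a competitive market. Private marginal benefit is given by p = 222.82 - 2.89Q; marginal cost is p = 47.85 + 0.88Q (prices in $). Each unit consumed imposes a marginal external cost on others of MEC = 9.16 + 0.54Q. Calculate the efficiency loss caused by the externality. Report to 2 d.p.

DWL = $135.86

Market equilibrium (private): 47.85 + 0.88Q = 222.82 - 2.89Q → Q_m = 46.4111.
Social marginal benefit = demand − MEC = 213.66 - 3.43Q.
Set SMB = MC: 213.66 - 3.43Q = 47.85 + 0.88Q → Q* = 38.4710.
The loss is the area between SMB and MC from Q* to Q_m; with linear curves that's a triangle of height MEC(Q_m).
DWL = ½ × 7.9401 × 34.2220 = 135.8631.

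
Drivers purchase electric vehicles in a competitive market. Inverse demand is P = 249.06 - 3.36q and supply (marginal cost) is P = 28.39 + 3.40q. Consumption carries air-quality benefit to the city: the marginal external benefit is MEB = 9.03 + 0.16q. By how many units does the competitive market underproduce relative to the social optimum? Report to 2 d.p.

Market equilibrium (private): 28.39 + 3.40q = 249.06 - 3.36q → q_m = 32.6435.
Social marginal benefit = demand + MEB = 258.09 - 3.20q.
Set SMB = MC: 258.09 - 3.20q = 28.39 + 3.40q → q* = 34.8030.
Gap = |32.6435 − 34.8030| = 2.1595.

2.16 units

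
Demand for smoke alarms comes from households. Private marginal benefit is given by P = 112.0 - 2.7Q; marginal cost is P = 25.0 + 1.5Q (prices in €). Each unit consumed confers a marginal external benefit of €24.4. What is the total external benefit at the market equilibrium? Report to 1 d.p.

Market equilibrium (private): 25.0 + 1.5Q = 112.0 - 2.7Q → Q_m = 20.7143.
Total external benefit = MEB × Q_m = 24.4 × 20.7143 = 505.4289.

€505.4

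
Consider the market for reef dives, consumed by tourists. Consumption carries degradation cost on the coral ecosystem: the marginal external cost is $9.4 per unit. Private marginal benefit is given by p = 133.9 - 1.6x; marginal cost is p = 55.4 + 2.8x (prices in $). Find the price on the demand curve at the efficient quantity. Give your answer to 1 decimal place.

P = $108.8

Social marginal benefit = demand − MEC = 124.5 - 1.6x.
Set SMB = MC: 124.5 - 1.6x = 55.4 + 2.8x → x* = 15.7045.
Consumer price on the demand curve at x*: 133.9 − 1.6×15.7045 = 108.7728.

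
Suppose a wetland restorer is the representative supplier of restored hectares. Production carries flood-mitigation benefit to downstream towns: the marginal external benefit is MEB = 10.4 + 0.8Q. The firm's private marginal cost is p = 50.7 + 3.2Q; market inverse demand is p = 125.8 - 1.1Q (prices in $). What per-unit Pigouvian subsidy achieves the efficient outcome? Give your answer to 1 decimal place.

Social marginal cost = private MC − MEB = 40.3 + 2.4Q.
Set SMC = demand: 40.3 + 2.4Q = 125.8 - 1.1Q → Q* = 24.4286.
The Pigouvian subsidy equals MEB at Q*: 10.4 + 0.8×24.4286 = 29.9429.

subsidy = $29.9 per unit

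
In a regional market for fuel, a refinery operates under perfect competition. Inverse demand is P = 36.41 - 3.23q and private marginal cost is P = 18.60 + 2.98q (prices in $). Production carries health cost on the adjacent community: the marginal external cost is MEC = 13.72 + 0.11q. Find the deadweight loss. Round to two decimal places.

DWL = $15.59

Market equilibrium (private): 18.60 + 2.98q = 36.41 - 3.23q → q_m = 2.8680.
Social marginal cost = private MC + MEC = 32.32 + 3.09q.
Set SMC = demand: 32.32 + 3.09q = 36.41 - 3.23q → q* = 0.6472.
Height of the DWL triangle at q_m is SMC(q_m) − demand(q_m) = MEC(q_m) = 14.0355.
DWL = ½ × 2.2208 × 14.0355 = 15.5850.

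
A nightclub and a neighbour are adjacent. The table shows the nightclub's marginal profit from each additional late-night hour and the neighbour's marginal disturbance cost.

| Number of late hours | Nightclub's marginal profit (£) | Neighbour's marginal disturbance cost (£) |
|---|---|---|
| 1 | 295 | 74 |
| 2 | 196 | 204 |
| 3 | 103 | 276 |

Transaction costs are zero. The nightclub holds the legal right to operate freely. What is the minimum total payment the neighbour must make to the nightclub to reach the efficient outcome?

Left alone the nightclub would choose level 3 (marginal profit stays positive).
Efficient level: k* = 1 (marginal profit ≥ marginal disturbance cost through 1).
The neighbour must at least cover the nightclub's forgone profit from cutting 3→1: 196 + 103 = 299.

£299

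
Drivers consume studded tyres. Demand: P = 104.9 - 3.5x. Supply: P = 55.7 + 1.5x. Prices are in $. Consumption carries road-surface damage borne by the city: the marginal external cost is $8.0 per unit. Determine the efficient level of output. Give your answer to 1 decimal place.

Social marginal benefit = demand − MEC = 96.9 - 3.5x.
Set SMB = MC: 96.9 - 3.5x = 55.7 + 1.5x → x* = 8.2400.

x* = 8.2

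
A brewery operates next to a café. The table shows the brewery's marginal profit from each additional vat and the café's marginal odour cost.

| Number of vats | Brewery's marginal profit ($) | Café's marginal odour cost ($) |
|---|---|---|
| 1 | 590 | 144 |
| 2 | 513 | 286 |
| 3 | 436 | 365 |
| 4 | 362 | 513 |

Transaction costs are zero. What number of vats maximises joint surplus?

3

Bargaining reaches the level where marginal profit last exceeds marginal odour cost.
That holds through level 3 (436 ≥ 365) but not at 4 (362 < 513).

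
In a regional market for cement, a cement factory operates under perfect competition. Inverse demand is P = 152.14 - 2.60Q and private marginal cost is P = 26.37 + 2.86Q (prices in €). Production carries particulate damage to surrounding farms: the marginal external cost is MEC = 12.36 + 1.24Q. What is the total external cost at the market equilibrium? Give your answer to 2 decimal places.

€613.68

Market equilibrium (private): 26.37 + 2.86Q = 152.14 - 2.60Q → Q_m = 23.0348.
Total external cost = ∫₀^{Q_m} (12.36 + 1.24Q) dQ = 12.36×23.0348 + ½×1.24×23.0348² = 613.6834.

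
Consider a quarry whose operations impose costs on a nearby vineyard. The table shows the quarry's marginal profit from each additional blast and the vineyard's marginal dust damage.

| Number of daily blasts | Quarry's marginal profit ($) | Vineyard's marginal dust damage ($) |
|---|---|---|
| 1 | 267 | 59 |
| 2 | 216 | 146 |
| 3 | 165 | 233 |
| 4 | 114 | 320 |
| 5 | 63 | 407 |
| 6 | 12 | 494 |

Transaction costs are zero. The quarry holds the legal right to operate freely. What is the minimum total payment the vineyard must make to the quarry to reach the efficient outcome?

$354

Left alone the quarry would choose level 6 (marginal profit stays positive).
Efficient level: k* = 2 (marginal profit ≥ marginal dust damage through 2).
The vineyard must at least cover the quarry's forgone profit from cutting 6→2: 165 + 114 + 63 + 12 = 354.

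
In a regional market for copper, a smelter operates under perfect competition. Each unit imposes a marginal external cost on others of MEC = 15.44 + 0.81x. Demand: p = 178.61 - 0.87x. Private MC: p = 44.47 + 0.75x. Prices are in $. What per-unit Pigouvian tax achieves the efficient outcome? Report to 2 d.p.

Social marginal cost = private MC + MEC = 59.91 + 1.56x.
Set SMC = demand: 59.91 + 1.56x = 178.61 - 0.87x → x* = 48.8477.
The Pigouvian tax equals MEC at x*: 15.44 + 0.81×48.8477 = 55.0066.

tax = $55.01 per unit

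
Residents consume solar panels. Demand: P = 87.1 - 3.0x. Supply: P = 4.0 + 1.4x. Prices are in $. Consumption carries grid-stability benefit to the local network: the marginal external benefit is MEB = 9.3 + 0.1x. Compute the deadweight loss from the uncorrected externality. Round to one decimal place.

DWL = $14.6

Market equilibrium (private): 4.0 + 1.4x = 87.1 - 3.0x → x_m = 18.8864.
Social marginal benefit = demand + MEB = 96.4 - 2.9x.
Set SMB = MC: 96.4 - 2.9x = 4.0 + 1.4x → x* = 21.4884.
Between x* and x_m the wedge SMB − MC runs linearly from 0 to MEB(x_m), so the loss is a triangle.
DWL = ½ × 2.6020 × 11.1886 = 14.5564.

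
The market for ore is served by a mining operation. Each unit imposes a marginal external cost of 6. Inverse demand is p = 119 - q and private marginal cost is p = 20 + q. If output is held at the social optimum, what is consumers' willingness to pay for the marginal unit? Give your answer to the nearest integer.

P = 73

Social marginal cost = private MC + MEC = 26 + q.
Set SMC = demand: 26 + q = 119 - q → q* = 46.5000.
Consumer price on the demand curve at q*: 119 − 1×46.5000 = 72.5000.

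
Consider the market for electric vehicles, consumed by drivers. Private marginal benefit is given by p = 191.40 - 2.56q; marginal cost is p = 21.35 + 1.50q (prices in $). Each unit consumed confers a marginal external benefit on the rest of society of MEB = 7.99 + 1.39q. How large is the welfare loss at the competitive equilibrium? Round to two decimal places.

Market equilibrium (private): 21.35 + 1.50q = 191.40 - 2.56q → q_m = 41.8842.
Social marginal benefit = demand + MEB = 199.39 - 1.17q.
Set SMB = MC: 199.39 - 1.17q = 21.35 + 1.50q → q* = 66.6816.
The loss is the area between SMB and MC from q* to q_m; with linear curves that's a triangle of height MEB(q_m).
DWL = ½ × 24.7974 × 66.2091 = 820.9068.

DWL = $820.91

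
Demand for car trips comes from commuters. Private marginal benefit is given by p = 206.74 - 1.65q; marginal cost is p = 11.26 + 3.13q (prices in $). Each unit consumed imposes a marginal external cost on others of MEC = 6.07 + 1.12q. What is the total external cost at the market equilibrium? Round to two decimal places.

Market equilibrium (private): 11.26 + 3.13q = 206.74 - 1.65q → q_m = 40.8954.
Total external cost = ∫₀^{q_m} (6.07 + 1.12q) dq = 6.07×40.8954 + ½×1.12×40.8954² = 1184.7980.

$1184.80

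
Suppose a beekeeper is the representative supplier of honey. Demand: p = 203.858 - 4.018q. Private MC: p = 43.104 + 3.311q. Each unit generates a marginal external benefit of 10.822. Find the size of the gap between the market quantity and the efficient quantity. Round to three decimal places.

1.477 units

Market equilibrium (private): 43.104 + 3.311q = 203.858 - 4.018q → q_m = 21.9340.
Social marginal cost = private MC − MEB = 32.282 + 3.311q.
Set SMC = demand: 32.282 + 3.311q = 203.858 - 4.018q → q* = 23.4106.
Gap = |21.9340 − 23.4106| = 1.4766.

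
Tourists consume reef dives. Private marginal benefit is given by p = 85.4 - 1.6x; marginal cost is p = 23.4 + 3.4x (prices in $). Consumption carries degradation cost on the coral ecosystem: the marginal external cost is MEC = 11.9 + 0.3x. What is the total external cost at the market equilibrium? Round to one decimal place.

Market equilibrium (private): 23.4 + 3.4x = 85.4 - 1.6x → x_m = 12.4000.
Total external cost = ∫₀^{x_m} (11.9 + 0.3x) dx = 11.9×12.4000 + ½×0.3×12.4000² = 170.6240.

$170.6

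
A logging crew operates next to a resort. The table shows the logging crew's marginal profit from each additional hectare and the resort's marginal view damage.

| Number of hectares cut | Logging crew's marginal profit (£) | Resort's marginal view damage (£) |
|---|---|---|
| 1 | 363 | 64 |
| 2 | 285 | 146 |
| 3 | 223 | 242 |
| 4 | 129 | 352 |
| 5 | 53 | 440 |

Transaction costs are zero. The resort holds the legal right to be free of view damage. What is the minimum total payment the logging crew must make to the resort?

Efficient level: marginal profit ≥ marginal view damage through level 2, so k* = 2.
With the resort holding the right, the logging crew must at least compensate total damage at k*: 64 + 146 = 210.

£210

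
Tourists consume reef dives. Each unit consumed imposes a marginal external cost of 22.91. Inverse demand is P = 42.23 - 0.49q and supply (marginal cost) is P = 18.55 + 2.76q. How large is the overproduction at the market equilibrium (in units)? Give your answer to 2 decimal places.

Market equilibrium (private): 18.55 + 2.76q = 42.23 - 0.49q → q_m = 7.2862.
Social marginal benefit = demand − MEC = 19.32 - 0.49q.
Set SMB = MC: 19.32 - 0.49q = 18.55 + 2.76q → q* = 0.2369.
Gap = |7.2862 − 0.2369| = 7.0493.

7.05 units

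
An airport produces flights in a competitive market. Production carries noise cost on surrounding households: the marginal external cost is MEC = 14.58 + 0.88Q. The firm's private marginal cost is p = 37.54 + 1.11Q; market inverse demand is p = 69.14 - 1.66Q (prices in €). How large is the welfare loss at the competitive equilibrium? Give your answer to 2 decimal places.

DWL = €83.03

Market equilibrium (private): 37.54 + 1.11Q = 69.14 - 1.66Q → Q_m = 11.4079.
Social marginal cost = private MC + MEC = 52.12 + 1.99Q.
Set SMC = demand: 52.12 + 1.99Q = 69.14 - 1.66Q → Q* = 4.6630.
Height of the DWL triangle at Q_m is SMC(Q_m) − demand(Q_m) = MEC(Q_m) = 24.6190.
DWL = ½ × 6.7449 × 24.6190 = 83.0263.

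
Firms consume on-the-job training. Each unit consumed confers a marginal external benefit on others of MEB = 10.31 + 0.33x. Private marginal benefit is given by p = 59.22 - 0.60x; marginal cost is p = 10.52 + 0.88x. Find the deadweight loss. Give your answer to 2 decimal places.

Market equilibrium (private): 10.52 + 0.88x = 59.22 - 0.60x → x_m = 32.9054.
Social marginal benefit = demand + MEB = 69.53 - 0.27x.
Set SMB = MC: 69.53 - 0.27x = 10.52 + 0.88x → x* = 51.3130.
Height of the DWL triangle at x_m is SMB(x_m) − MC(x_m) = MEB(x_m) = 21.1688.
DWL = ½ × 18.4076 × 21.1688 = 194.8334.

DWL = 194.83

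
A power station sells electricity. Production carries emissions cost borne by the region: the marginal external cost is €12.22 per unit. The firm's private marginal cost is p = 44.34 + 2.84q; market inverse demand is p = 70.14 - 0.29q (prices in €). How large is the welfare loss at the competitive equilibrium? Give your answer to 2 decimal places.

DWL = €23.85

Market equilibrium (private): 44.34 + 2.84q = 70.14 - 0.29q → q_m = 8.2428.
Social marginal cost = private MC + MEC = 56.56 + 2.84q.
Set SMC = demand: 56.56 + 2.84q = 70.14 - 0.29q → q* = 4.3387.
Between q* and q_m the wedge SMC − demand runs linearly from 0 to MEC(q_m), so the loss is a triangle.
DWL = ½ × 3.9041 × 12.2200 = 23.8541.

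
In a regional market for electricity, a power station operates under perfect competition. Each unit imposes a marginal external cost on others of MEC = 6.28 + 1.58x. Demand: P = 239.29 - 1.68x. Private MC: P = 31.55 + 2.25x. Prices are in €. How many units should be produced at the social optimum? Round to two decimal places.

x* = 36.56

Social marginal cost = private MC + MEC = 37.83 + 3.83x.
Set SMC = demand: 37.83 + 3.83x = 239.29 - 1.68x → x* = 36.5626.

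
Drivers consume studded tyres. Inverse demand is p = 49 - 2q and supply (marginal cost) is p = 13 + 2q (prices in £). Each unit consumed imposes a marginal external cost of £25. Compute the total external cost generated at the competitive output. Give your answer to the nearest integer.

Market equilibrium (private): 13 + 2q = 49 - 2q → q_m = 9.0000.
Total external cost = MEC × q_m = 25 × 9.0000 = 225.0000.

£225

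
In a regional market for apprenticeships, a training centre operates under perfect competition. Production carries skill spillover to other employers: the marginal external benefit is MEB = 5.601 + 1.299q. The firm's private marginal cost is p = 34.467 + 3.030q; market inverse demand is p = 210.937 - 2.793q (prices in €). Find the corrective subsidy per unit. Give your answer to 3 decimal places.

Social marginal cost = private MC − MEB = 28.866 + 1.731q.
Set SMC = demand: 28.866 + 1.731q = 210.937 - 2.793q → q* = 40.2456.
The Pigouvian subsidy equals MEB at q*: 5.601 + 1.299×40.2456 = 57.8800.

subsidy = €57.880 per unit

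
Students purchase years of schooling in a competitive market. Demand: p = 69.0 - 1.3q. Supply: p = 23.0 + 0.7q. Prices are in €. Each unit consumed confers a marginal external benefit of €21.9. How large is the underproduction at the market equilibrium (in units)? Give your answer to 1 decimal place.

Market equilibrium (private): 23.0 + 0.7q = 69.0 - 1.3q → q_m = 23.0000.
Social marginal benefit = demand + MEB = 90.9 - 1.3q.
Set SMB = MC: 90.9 - 1.3q = 23.0 + 0.7q → q* = 33.9500.
Gap = |23.0000 − 33.9500| = 10.9500.

11.0 units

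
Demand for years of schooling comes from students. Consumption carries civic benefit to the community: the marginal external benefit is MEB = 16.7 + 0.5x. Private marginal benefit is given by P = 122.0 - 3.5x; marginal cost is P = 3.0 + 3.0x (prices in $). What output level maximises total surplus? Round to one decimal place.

x* = 22.6

Social marginal benefit = demand + MEB = 138.7 - 3.0x.
Set SMB = MC: 138.7 - 3.0x = 3.0 + 3.0x → x* = 22.6167.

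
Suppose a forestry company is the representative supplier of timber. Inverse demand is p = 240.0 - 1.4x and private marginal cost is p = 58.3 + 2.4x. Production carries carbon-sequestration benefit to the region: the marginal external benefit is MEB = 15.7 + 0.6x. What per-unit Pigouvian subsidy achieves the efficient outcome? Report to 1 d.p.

Social marginal cost = private MC − MEB = 42.6 + 1.8x.
Set SMC = demand: 42.6 + 1.8x = 240.0 - 1.4x → x* = 61.6875.
The Pigouvian subsidy equals MEB at x*: 15.7 + 0.6×61.6875 = 52.7125.

subsidy = 52.7 per unit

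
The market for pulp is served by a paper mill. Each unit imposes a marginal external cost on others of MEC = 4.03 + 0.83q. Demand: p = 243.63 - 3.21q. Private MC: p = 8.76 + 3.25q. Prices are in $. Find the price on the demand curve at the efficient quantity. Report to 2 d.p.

P = $141.98

Social marginal cost = private MC + MEC = 12.79 + 4.08q.
Set SMC = demand: 12.79 + 4.08q = 243.63 - 3.21q → q* = 31.6653.
Consumer price on the demand curve at q*: 243.63 − 3.21×31.6653 = 141.9844.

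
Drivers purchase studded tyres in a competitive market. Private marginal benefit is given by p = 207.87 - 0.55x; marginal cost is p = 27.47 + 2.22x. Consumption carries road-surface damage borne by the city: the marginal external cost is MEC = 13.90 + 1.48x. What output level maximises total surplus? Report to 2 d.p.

x* = 39.18

Social marginal benefit = demand − MEC = 193.97 - 2.03x.
Set SMB = MC: 193.97 - 2.03x = 27.47 + 2.22x → x* = 39.1765.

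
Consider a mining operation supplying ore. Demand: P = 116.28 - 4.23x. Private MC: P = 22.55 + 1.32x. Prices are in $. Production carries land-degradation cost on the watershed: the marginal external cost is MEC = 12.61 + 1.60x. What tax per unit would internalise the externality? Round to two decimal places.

tax = $30.76 per unit

Social marginal cost = private MC + MEC = 35.16 + 2.92x.
Set SMC = demand: 35.16 + 2.92x = 116.28 - 4.23x → x* = 11.3455.
The Pigouvian tax equals MEC at x*: 12.61 + 1.60×11.3455 = 30.7628.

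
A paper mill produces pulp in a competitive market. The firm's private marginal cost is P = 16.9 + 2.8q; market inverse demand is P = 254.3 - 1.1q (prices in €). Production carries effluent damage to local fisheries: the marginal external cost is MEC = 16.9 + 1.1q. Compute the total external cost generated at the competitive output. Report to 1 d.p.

€3066.7

Market equilibrium (private): 16.9 + 2.8q = 254.3 - 1.1q → q_m = 60.8718.
Total external cost = ∫₀^{q_m} (16.9 + 1.1q) dq = 16.9×60.8718 + ½×1.1×60.8718² = 3066.6902.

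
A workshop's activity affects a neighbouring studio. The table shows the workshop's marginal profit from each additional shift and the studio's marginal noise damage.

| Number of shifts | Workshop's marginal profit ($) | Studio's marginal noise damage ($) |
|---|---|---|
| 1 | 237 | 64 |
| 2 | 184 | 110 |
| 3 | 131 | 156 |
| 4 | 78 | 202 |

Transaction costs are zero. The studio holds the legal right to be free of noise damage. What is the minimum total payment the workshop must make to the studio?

$174

Efficient level: marginal profit ≥ marginal noise damage through level 2, so k* = 2.
With the studio holding the right, the workshop must at least compensate total damage at k*: 64 + 110 = 174.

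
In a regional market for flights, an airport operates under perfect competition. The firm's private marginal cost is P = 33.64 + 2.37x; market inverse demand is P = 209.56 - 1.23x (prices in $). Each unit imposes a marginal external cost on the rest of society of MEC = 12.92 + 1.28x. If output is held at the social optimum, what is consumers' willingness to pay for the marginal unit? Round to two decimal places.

Social marginal cost = private MC + MEC = 46.56 + 3.65x.
Set SMC = demand: 46.56 + 3.65x = 209.56 - 1.23x → x* = 33.4016.
Consumer price on the demand curve at x*: 209.56 − 1.23×33.4016 = 168.4760.

P = $168.48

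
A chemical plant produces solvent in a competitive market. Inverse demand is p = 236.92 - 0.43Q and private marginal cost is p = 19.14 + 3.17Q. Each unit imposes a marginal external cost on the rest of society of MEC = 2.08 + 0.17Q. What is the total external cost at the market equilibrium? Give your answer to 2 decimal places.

436.89

Market equilibrium (private): 19.14 + 3.17Q = 236.92 - 0.43Q → Q_m = 60.4944.
Total external cost = ∫₀^{Q_m} (2.08 + 0.17Q) dQ = 2.08×60.4944 + ½×0.17×60.4944² = 436.8920.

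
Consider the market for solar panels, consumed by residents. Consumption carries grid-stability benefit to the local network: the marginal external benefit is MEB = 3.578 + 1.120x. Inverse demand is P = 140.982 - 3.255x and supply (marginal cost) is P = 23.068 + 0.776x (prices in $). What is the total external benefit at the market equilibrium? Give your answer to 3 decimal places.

$583.837

Market equilibrium (private): 23.068 + 0.776x = 140.982 - 3.255x → x_m = 29.2518.
Total external benefit = ∫₀^{x_m} (3.578 + 1.120x) dx = 3.578×29.2518 + ½×1.120×29.2518² = 583.8369.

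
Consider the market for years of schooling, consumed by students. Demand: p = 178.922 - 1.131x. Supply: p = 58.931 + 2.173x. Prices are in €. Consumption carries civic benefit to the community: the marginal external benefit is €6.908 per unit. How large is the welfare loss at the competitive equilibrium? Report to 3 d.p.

DWL = €7.222

Market equilibrium (private): 58.931 + 2.173x = 178.922 - 1.131x → x_m = 36.3169.
Social marginal benefit = demand + MEB = 185.830 - 1.131x.
Set SMB = MC: 185.830 - 1.131x = 58.931 + 2.173x → x* = 38.4077.
The welfare-loss triangle has base |x_m − x*| and height MEB(x_m) (the vertical gap between SMB and MC is zero at x* and MEB at x_m).
DWL = ½ × 2.0908 × 6.9080 = 7.2216.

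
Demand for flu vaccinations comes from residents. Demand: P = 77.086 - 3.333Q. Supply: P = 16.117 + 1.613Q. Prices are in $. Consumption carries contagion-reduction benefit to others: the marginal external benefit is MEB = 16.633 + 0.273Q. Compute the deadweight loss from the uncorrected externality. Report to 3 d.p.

Market equilibrium (private): 16.117 + 1.613Q = 77.086 - 3.333Q → Q_m = 12.3269.
Social marginal benefit = demand + MEB = 93.719 - 3.060Q.
Set SMB = MC: 93.719 - 3.060Q = 16.117 + 1.613Q → Q* = 16.6065.
The loss is the area between SMB and MC from Q* to Q_m; with linear curves that's a triangle of height MEB(Q_m).
DWL = ½ × 4.2796 × 19.9983 = 42.7924.

DWL = $42.792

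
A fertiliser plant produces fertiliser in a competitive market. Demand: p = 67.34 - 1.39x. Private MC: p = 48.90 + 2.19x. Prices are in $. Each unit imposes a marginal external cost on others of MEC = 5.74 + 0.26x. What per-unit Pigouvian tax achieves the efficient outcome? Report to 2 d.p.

Social marginal cost = private MC + MEC = 54.64 + 2.45x.
Set SMC = demand: 54.64 + 2.45x = 67.34 - 1.39x → x* = 3.3073.
The Pigouvian tax equals MEC at x*: 5.74 + 0.26×3.3073 = 6.5999.

tax = $6.60 per unit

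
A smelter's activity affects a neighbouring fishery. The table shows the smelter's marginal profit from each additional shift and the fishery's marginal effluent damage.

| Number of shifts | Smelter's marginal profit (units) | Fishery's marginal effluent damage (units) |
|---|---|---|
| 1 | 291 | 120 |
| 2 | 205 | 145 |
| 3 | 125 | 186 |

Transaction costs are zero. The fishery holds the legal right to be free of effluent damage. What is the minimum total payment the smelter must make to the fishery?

Efficient level: marginal profit ≥ marginal effluent damage through level 2, so k* = 2.
With the fishery holding the right, the smelter must at least compensate total damage at k*: 120 + 145 = 265.

265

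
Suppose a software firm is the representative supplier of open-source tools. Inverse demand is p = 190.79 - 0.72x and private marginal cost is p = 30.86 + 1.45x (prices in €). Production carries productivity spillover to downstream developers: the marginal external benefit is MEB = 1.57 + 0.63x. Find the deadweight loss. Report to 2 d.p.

DWL = €748.09

Market equilibrium (private): 30.86 + 1.45x = 190.79 - 0.72x → x_m = 73.7005.
Social marginal cost = private MC − MEB = 29.29 + 0.82x.
Set SMC = demand: 29.29 + 0.82x = 190.79 - 0.72x → x* = 104.8701.
The welfare-loss triangle has base |x_m − x*| and height MEB(x_m) (the vertical gap between SMC and demand is zero at x* and MEB at x_m).
DWL = ½ × 31.1696 × 48.0013 = 748.0907.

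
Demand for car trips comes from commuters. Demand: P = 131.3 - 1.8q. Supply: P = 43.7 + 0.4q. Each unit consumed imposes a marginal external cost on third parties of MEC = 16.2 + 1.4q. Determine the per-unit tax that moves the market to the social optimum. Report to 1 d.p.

Social marginal benefit = demand − MEC = 115.1 - 3.2q.
Set SMB = MC: 115.1 - 3.2q = 43.7 + 0.4q → q* = 19.8333.
The Pigouvian tax equals MEC at q*: 16.2 + 1.4×19.8333 = 43.9666.

tax = 44.0 per unit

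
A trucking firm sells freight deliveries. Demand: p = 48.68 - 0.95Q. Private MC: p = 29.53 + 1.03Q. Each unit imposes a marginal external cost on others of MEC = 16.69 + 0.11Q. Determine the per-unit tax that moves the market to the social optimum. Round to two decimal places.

Social marginal cost = private MC + MEC = 46.22 + 1.14Q.
Set SMC = demand: 46.22 + 1.14Q = 48.68 - 0.95Q → Q* = 1.1770.
The Pigouvian tax equals MEC at Q*: 16.69 + 0.11×1.1770 = 16.8195.

tax = 16.82 per unit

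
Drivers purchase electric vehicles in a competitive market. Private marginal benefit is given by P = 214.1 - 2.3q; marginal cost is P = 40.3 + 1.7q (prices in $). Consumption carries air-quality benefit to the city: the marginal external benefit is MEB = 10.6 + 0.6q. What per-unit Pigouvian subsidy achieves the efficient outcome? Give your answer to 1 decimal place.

Social marginal benefit = demand + MEB = 224.7 - 1.7q.
Set SMB = MC: 224.7 - 1.7q = 40.3 + 1.7q → q* = 54.2353.
The Pigouvian subsidy equals MEB at q*: 10.6 + 0.6×54.2353 = 43.1412.

subsidy = $43.1 per unit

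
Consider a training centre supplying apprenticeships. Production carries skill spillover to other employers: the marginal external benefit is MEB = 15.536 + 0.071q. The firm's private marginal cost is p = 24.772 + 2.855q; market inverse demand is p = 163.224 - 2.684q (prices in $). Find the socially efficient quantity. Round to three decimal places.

q* = 28.162

Social marginal cost = private MC − MEB = 9.236 + 2.784q.
Set SMC = demand: 9.236 + 2.784q = 163.224 - 2.684q → q* = 28.1617.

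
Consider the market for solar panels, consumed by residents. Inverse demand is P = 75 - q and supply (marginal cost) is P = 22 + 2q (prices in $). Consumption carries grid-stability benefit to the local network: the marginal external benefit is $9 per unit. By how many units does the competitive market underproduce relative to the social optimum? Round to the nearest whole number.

3 units

Market equilibrium (private): 22 + 2q = 75 - q → q_m = 17.6667.
Social marginal benefit = demand + MEB = 84 - q.
Set SMB = MC: 84 - q = 22 + 2q → q* = 20.6667.
Gap = |17.6667 − 20.6667| = 3.0000.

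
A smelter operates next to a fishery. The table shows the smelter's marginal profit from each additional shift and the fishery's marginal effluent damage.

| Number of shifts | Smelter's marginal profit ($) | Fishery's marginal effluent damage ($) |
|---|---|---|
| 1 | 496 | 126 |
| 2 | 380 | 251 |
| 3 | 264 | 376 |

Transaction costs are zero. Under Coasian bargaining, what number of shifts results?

2

Bargaining reaches the level where marginal profit last exceeds marginal effluent damage.
That holds through level 2 (380 ≥ 251) but not at 3 (264 < 376).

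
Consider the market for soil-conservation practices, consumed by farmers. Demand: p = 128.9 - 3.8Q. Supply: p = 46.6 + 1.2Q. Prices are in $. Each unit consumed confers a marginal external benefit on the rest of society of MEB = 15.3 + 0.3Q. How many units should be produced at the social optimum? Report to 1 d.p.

Q* = 20.8

Social marginal benefit = demand + MEB = 144.2 - 3.5Q.
Set SMB = MC: 144.2 - 3.5Q = 46.6 + 1.2Q → Q* = 20.7660.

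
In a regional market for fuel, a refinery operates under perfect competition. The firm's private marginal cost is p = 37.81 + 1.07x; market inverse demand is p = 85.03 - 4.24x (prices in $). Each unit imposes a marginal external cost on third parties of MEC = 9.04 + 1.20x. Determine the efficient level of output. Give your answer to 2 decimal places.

x* = 5.86

Social marginal cost = private MC + MEC = 46.85 + 2.27x.
Set SMC = demand: 46.85 + 2.27x = 85.03 - 4.24x → x* = 5.8648.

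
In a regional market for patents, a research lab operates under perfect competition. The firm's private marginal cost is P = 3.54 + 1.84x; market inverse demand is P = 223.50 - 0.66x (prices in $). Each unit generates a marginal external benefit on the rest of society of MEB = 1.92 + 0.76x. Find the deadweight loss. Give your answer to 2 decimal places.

Market equilibrium (private): 3.54 + 1.84x = 223.50 - 0.66x → x_m = 87.9840.
Social marginal cost = private MC − MEB = 1.62 + 1.08x.
Set SMC = demand: 1.62 + 1.08x = 223.50 - 0.66x → x* = 127.5172.
The loss is the area between SMC and demand from x* to x_m; with linear curves that's a triangle of height MEB(x_m).
DWL = ½ × 39.5332 × 68.7878 = 1359.7009.

DWL = $1359.70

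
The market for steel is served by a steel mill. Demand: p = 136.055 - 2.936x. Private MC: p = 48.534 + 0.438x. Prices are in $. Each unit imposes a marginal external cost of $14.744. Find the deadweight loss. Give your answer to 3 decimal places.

Market equilibrium (private): 48.534 + 0.438x = 136.055 - 2.936x → x_m = 25.9398.
Social marginal cost = private MC + MEC = 63.278 + 0.438x.
Set SMC = demand: 63.278 + 0.438x = 136.055 - 2.936x → x* = 21.5699.
Between x* and x_m the wedge SMC − demand runs linearly from 0 to MEC(x_m), so the loss is a triangle.
DWL = ½ × 4.3699 × 14.7440 = 32.2149.

DWL = $32.215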